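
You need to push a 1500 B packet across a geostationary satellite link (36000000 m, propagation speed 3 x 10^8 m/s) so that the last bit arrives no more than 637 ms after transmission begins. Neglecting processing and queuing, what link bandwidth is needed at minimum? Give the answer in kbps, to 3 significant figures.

L = 12000 bits.
Propagation delay = 36000000 / 300000000 = 120 ms.
Transmission budget = 637 − 120 = 517 ms.
R ≥ L / t_tx = 12000 bits / 0.517 s = 23.2 kbps.

23.2 kbps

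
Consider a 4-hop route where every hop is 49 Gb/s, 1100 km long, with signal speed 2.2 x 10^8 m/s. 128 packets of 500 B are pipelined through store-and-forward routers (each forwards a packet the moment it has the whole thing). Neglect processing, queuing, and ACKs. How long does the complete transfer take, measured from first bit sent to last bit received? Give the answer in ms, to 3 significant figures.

20.0 ms

Per-hop transmission t_tx = L/R = 4000/49000000000 = 8.16327e-05 ms.
Per-hop propagation t_prop = 1100000/2.2e+08 = 5 ms.
Pipeline fill: first packet needs 4·t_tx to clear all hops; remaining 127 packets each add one t_tx.
Total = (4+128-1)·t_tx + 4·t_prop = 131·8.16327e-05 + 4·5 = 20.0 ms.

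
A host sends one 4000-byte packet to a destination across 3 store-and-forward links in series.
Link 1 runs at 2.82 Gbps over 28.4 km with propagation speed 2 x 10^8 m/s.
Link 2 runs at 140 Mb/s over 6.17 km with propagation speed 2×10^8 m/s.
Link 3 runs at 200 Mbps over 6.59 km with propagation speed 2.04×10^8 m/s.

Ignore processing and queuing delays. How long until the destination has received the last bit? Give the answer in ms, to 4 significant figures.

L = 4000 × 8 = 32000 bits.
Transmission delays (L/R per hop): 0.0113475, 0.228571, 0.16 ms; sum = 0.399919 ms.
Propagation delays (d/s per hop): 0.142, 0.03085, 0.0323039 ms; sum = 0.205154 ms.
End-to-end = 0.6051 ms.

0.6051 ms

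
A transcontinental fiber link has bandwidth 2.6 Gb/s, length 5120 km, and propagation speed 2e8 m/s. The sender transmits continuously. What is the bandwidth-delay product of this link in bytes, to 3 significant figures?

8320000 bytes

Propagation delay = 5120000 / 200000000 = 0.0256 s.
BDP = R × t_prop = 2600000000 × 0.0256 = 66560000 bits.
In bytes: 66560000/8 = 8320000 bytes.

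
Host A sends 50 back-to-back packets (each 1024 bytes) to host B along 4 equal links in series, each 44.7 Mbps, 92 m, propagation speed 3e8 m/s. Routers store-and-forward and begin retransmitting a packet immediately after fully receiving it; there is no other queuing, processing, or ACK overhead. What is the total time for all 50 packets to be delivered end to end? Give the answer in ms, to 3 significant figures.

9.71 ms

Per-hop transmission t_tx = L/R = 8192/44700000 = 0.183266 ms.
Per-hop propagation t_prop = 92/300000000 = 0.000306667 ms.
Pipeline fill: first packet needs 4·t_tx to clear all hops; remaining 49 packets each add one t_tx.
Total = (4+50-1)·t_tx + 4·t_prop = 53·0.183266 + 4·0.000306667 = 9.71 ms.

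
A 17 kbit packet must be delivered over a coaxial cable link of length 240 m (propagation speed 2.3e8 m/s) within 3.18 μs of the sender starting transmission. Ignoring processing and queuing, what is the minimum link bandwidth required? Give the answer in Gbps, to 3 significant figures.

7.96 Gbps

Propagation delay = 240 / 2.3e+08 = 1.04348 μs.
Transmission budget = 3.18 − 1.04348 = 2.13652 μs.
R ≥ L / t_tx = 17000 bits / 2.13652e-06 s = 7.96 Gbps.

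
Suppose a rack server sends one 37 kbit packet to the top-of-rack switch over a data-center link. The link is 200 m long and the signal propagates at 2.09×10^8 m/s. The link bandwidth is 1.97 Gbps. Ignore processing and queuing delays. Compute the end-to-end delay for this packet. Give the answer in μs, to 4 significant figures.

L = 37000 bits.
Transmission delay = L/R = 37000 / 1970000000 = 18.7817 μs.
Propagation delay = d/s = 200 m / 209000000 m/s = 0.956938 μs.
Total = 19.74 μs.

19.74 μs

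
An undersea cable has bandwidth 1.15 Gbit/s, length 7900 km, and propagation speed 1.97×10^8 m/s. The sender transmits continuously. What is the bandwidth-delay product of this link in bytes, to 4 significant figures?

Propagation delay = 7900000 / 197000000 = 0.0401015 s.
BDP = R × t_prop = 1150000000 × 0.0401015 = 46116800 bits.
In bytes: 46116800/8 = 5765000 bytes.

5765000 bytes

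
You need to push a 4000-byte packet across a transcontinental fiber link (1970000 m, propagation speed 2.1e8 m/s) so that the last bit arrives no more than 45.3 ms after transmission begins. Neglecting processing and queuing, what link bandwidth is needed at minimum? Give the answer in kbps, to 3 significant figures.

891 kbps

L = 32000 bits.
Propagation delay = 1970000 / 210000000 = 9.38095 ms.
Transmission budget = 45.3 − 9.38095 = 35.919 ms.
R ≥ L / t_tx = 32000 bits / 0.035919 s = 891 kbps.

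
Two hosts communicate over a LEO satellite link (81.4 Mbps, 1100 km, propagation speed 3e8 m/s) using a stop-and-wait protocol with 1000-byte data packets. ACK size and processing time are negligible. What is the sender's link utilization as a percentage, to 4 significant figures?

t_tx = L/R = 8000/81400000 = 9.82801e-05 s.
t_prop = 1100000/300000000 = 0.00366667 s; RTT = 0.00733333 s.
Cycle = t_tx + RTT = 0.00743161 s.
Utilization = t_tx / cycle = 9.82801e-05/0.00743161 = 1.322 %.

1.322 %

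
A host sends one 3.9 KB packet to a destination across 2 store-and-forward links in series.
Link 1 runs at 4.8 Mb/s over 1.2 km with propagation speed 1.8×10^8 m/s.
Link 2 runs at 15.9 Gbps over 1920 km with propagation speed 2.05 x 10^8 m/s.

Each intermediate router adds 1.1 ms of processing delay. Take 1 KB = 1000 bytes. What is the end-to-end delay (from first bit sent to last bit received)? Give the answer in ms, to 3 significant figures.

L = 31200 bits.
Transmission delays (L/R per hop): 6.5, 0.00196226 ms; sum = 6.50196 ms.
Propagation delays (d/s per hop): 0.00666667, 9.36585 ms; sum = 9.37252 ms.
Processing at 1 router(s): 1 × 1.1 ms = 1.1 ms.
End-to-end = 17.0 ms.

17.0 ms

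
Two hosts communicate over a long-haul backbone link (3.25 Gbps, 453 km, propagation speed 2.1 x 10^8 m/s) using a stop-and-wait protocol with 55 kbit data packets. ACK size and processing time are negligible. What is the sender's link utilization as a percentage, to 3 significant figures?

t_tx = L/R = 55000/3250000000 = 1.69231e-05 s.
t_prop = 453000/210000000 = 0.00215714 s; RTT = 0.00431429 s.
Cycle = t_tx + RTT = 0.00433121 s.
Utilization = t_tx / cycle = 1.69231e-05/0.00433121 = 0.391 %.

0.391 %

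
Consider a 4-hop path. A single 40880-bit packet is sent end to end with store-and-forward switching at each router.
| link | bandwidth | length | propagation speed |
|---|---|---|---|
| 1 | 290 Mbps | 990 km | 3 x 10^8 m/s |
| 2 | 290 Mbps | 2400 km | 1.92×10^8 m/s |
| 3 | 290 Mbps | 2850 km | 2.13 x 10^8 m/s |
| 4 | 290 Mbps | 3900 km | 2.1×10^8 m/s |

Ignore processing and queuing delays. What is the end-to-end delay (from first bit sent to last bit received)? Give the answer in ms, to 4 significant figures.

Transmission delay per hop = L/R = 40880/290000000 = 0.140966 ms; 4 hops → 0.563862 ms.
Propagation delays (d/s per hop): 3.3, 12.5, 13.3803, 18.5714 ms; sum = 47.7517 ms.
End-to-end = 48.32 ms.

48.32 ms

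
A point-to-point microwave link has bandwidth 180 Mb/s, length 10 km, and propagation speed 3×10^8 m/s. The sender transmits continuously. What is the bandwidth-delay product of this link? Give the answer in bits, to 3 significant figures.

Propagation delay = 10000 / 300000000 = 3.33333e-05 s.
BDP = R × t_prop = 180000000 × 3.33333e-05 = 6000 bits.

6000 bits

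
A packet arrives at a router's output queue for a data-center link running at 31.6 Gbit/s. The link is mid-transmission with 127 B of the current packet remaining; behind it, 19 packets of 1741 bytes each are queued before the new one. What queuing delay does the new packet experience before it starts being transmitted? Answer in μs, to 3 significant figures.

Each queued packet: L/R = 13928/31600000000 = 0.440759 μs.
19 queued → 8.37443 μs.
Plus remaining 1016 bits of current packet: 0.0321519 μs.
Queuing delay = 8.41 μs.

8.41 μs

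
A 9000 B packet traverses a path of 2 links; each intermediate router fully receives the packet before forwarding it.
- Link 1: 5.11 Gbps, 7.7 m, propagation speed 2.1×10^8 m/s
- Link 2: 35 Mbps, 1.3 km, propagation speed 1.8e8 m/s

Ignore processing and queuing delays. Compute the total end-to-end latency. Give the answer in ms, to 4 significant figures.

2.078 ms

L = 9000 × 8 = 72000 bits.
Transmission delays (L/R per hop): 0.01409, 2.05714 ms; sum = 2.07123 ms.
Propagation delays (d/s per hop): 3.66667e-05, 0.00722222 ms; sum = 0.00725889 ms.
End-to-end = 2.078 ms.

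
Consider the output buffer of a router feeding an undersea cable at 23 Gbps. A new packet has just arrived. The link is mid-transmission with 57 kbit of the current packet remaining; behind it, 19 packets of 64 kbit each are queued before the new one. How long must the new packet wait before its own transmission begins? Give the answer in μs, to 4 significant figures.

Each queued packet: L/R = 64000/23000000000 = 2.78261 μs.
19 queued → 52.8696 μs.
Plus remaining 57000 bits of current packet: 2.47826 μs.
Queuing delay = 55.35 μs.

55.35 μs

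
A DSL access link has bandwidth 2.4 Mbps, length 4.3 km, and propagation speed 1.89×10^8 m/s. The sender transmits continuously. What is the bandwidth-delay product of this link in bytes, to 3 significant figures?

6.83 bytes

Propagation delay = 4300 / 189000000 = 2.27513e-05 s.
BDP = R × t_prop = 2400000 × 2.27513e-05 = 54.6032 bits.
In bytes: 54.6032/8 = 6.83 bytes.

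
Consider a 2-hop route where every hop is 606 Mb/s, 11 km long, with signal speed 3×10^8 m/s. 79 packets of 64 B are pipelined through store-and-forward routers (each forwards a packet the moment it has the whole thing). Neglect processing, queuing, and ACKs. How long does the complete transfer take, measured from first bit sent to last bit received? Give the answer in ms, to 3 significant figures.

Per-hop transmission t_tx = L/R = 512/606000000 = 0.000844884 ms.
Per-hop propagation t_prop = 11000/300000000 = 0.0366667 ms.
Pipeline fill: first packet needs 2·t_tx to clear all hops; remaining 78 packets each add one t_tx.
Total = (2+79-1)·t_tx + 2·t_prop = 80·0.000844884 + 2·0.0366667 = 0.141 ms.

0.141 ms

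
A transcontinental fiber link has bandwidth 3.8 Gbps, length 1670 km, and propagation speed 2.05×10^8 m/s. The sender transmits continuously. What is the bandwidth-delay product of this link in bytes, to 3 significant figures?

3870000 bytes

Propagation delay = 1670000 / 2.05e+08 = 0.00814634 s.
BDP = R × t_prop = 3800000000 × 0.00814634 = 30956100 bits.
In bytes: 30956100/8 = 3870000 bytes.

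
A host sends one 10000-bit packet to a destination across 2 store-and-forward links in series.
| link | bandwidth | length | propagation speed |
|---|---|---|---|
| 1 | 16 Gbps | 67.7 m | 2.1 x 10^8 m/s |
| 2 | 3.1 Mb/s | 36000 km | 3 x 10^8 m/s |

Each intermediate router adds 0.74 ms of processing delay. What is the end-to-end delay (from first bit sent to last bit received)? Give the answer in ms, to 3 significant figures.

124 ms

Transmission delays (L/R per hop): 0.000625, 3.22581 ms; sum = 3.22643 ms.
Propagation delays (d/s per hop): 0.000322381, 120 ms; sum = 120 ms.
Processing at 1 router(s): 1 × 0.74 ms = 0.74 ms.
End-to-end = 124 ms.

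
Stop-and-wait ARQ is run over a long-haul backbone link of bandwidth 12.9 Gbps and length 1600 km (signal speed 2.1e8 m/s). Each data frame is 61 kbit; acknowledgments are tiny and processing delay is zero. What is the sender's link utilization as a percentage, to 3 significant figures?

t_tx = L/R = 61000/12900000000 = 4.72868e-06 s.
t_prop = 1600000/210000000 = 0.00761905 s; RTT = 0.0152381 s.
Cycle = t_tx + RTT = 0.0152428 s.
Utilization = t_tx / cycle = 4.72868e-06/0.0152428 = 0.0310 %.

0.0310 %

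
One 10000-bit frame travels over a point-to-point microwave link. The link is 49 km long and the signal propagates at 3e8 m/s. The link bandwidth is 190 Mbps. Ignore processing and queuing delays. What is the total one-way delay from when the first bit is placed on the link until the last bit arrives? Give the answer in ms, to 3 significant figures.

Transmission delay = L/R = 10000 / 190000000 = 0.0526316 ms.
Propagation delay = d/s = 49000 m / 300000000 m/s = 0.163333 ms.
Total = 0.216 ms.

0.216 ms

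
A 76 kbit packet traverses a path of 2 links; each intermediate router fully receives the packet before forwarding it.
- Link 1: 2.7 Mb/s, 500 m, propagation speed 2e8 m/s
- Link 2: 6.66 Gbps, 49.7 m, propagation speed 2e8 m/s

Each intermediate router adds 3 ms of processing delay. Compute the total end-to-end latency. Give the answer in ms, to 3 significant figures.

31.2 ms

L = 76000 bits.
Transmission delays (L/R per hop): 28.1481, 0.0114114 ms; sum = 28.1596 ms.
Propagation delays (d/s per hop): 0.0025, 0.0002485 ms; sum = 0.0027485 ms.
Processing at 1 router(s): 1 × 3 ms = 3 ms.
End-to-end = 31.2 ms.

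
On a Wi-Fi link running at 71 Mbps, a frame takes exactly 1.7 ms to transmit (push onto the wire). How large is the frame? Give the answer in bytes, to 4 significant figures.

L = R × t_tx = 71000000 b/s × 0.0017 s = 120700 bits.
In bytes: 120700 / 8 = 15090 bytes.

15090 bytes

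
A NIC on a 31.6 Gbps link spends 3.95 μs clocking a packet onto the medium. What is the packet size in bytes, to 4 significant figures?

L = R × t_tx = 31600000000 b/s × 3.95e-06 s = 124820 bits.
In bytes: 124820 / 8 = 15600 bytes.

15600 bytes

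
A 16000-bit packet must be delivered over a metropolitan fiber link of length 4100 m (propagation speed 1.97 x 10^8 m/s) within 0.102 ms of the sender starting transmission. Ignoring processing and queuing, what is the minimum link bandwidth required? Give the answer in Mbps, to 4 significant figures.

Propagation delay = 4100 / 197000000 = 0.0208122 ms.
Transmission budget = 0.102 − 0.0208122 = 0.0811878 ms.
R ≥ L / t_tx = 16000 bits / 8.11878e-05 s = 197.1 Mbps.

197.1 Mbps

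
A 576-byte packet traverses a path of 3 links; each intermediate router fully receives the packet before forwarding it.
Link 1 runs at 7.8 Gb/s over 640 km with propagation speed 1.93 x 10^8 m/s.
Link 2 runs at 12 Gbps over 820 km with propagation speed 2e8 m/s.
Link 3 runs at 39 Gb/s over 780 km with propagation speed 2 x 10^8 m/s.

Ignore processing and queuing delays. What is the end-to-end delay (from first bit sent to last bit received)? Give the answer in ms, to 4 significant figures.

11.32 ms

L = 576 × 8 = 4608 bits.
Transmission delays (L/R per hop): 0.000590769, 0.000384, 0.000118154 ms; sum = 0.00109292 ms.
Propagation delays (d/s per hop): 3.31606, 4.1, 3.9 ms; sum = 11.3161 ms.
End-to-end = 11.32 ms.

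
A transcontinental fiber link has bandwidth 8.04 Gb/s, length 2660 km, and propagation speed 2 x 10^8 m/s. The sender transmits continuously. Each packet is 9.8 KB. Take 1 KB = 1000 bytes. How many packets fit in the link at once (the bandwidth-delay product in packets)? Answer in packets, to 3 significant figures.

1360 packets

Propagation delay = 2660000 / 200000000 = 0.0133 s.
BDP = R × t_prop = 8.04e+09 × 0.0133 = 106932000 bits.
In packets of 78400 bits: 1360 packets.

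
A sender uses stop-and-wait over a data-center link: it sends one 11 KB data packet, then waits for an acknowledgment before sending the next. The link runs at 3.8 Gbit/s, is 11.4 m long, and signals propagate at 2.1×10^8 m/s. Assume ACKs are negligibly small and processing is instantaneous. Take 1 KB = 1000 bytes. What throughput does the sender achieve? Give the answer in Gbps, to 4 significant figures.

t_tx = L/R = 88000/3800000000 = 2.31579e-05 s.
t_prop = 11.4/210000000 = 5.42857e-08 s; RTT = 1.08571e-07 s.
Cycle = t_tx + RTT = 2.32665e-05 s.
Throughput = L / cycle = 88000 / 2.32665e-05 = 3.782 Gbps.

3.782 Gbps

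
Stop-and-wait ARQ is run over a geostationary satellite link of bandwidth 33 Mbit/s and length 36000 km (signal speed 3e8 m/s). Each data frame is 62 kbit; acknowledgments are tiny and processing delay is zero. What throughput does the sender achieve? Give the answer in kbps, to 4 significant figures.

t_tx = L/R = 62000/33000000 = 0.00187879 s.
t_prop = 36000000/300000000 = 0.12 s; RTT = 0.24 s.
Cycle = t_tx + RTT = 0.241879 s.
Throughput = L / cycle = 62000 / 0.241879 = 256.3 kbps.

256.3 kbps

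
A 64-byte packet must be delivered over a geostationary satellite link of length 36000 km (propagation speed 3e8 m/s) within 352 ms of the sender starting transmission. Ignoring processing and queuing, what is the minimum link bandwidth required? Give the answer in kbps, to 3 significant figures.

L = 512 bits.
Propagation delay = 36000000 / 300000000 = 120 ms.
Transmission budget = 352 − 120 = 232 ms.
R ≥ L / t_tx = 512 bits / 0.232 s = 2.21 kbps.

2.21 kbps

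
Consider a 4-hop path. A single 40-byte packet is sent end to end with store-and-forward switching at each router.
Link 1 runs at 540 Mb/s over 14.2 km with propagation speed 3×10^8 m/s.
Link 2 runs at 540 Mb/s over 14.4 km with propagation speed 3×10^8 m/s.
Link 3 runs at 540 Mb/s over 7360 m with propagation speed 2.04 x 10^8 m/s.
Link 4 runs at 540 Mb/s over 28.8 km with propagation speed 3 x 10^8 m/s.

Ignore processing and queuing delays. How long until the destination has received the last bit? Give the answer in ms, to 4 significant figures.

L = 40 × 8 = 320 bits.
Transmission delay per hop = L/R = 320/540000000 = 0.000592593 ms; 4 hops → 0.00237037 ms.
Propagation delays (d/s per hop): 0.0473333, 0.048, 0.0360784, 0.096 ms; sum = 0.227412 ms.
End-to-end = 0.2298 ms.

0.2298 ms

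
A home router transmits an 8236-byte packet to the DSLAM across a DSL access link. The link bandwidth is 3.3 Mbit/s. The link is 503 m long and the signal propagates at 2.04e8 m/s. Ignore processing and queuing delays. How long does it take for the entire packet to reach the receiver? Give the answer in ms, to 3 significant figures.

20.0 ms

L = 8236 × 8 = 65888 bits.
Transmission delay = L/R = 65888 / 3300000 = 19.9661 ms.
Propagation delay = d/s = 503 m / 204000000 m/s = 0.00246569 ms.
Total = 20.0 ms.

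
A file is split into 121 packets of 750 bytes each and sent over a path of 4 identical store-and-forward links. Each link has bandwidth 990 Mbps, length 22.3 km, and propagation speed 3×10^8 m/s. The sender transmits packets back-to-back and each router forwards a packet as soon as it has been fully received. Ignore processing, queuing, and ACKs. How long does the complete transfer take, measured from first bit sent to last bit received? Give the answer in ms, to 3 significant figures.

Per-hop transmission t_tx = L/R = 6000/990000000 = 0.00606061 ms.
Per-hop propagation t_prop = 22300/300000000 = 0.0743333 ms.
Pipeline fill: first packet needs 4·t_tx to clear all hops; remaining 120 packets each add one t_tx.
Total = (4+121-1)·t_tx + 4·t_prop = 124·0.00606061 + 4·0.0743333 = 1.05 ms.

1.05 ms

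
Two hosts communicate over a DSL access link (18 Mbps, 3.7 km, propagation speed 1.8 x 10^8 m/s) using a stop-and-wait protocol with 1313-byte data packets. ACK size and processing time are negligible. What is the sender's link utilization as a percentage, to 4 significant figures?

93.42 %

t_tx = L/R = 10504/18000000 = 0.000583556 s.
t_prop = 3700/180000000 = 2.05556e-05 s; RTT = 4.11111e-05 s.
Cycle = t_tx + RTT = 0.000624667 s.
Utilization = t_tx / cycle = 0.000583556/0.000624667 = 93.42 %.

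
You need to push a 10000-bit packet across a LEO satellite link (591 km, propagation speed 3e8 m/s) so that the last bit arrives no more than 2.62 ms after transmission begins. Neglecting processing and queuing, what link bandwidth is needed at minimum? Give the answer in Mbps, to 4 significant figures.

15.38 Mbps

Propagation delay = 591000 / 300000000 = 1.97 ms.
Transmission budget = 2.62 − 1.97 = 0.65 ms.
R ≥ L / t_tx = 10000 bits / 0.00065 s = 15.38 Mbps.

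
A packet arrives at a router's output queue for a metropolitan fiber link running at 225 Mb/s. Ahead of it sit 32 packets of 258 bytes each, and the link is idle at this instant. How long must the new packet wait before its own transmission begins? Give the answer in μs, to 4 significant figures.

293.5 μs

Each queued packet: L/R = 2064/225000000 = 9.17333 μs.
32 queued → 293.547 μs.
Queuing delay = 293.5 μs.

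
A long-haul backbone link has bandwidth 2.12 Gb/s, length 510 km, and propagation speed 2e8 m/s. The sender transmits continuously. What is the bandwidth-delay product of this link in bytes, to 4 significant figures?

Propagation delay = 510000 / 200000000 = 0.00255 s.
BDP = R × t_prop = 2120000000 × 0.00255 = 5406000 bits.
In bytes: 5406000/8 = 675800 bytes.

675800 bytes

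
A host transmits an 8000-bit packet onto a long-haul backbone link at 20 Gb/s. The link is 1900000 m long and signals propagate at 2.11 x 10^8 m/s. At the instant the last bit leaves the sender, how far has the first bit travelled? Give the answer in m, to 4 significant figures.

t_tx = L/R = 8000/20000000000 = 4e-07 s.
Distance = s × t_tx = 211000000 × 4e-07 = 84.40 m.

84.40 m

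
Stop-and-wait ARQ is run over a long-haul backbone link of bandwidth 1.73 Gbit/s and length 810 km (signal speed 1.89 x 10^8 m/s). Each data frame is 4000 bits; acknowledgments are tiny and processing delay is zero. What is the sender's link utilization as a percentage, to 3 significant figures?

t_tx = L/R = 4000/1730000000 = 2.31214e-06 s.
t_prop = 810000/189000000 = 0.00428571 s; RTT = 0.00857143 s.
Cycle = t_tx + RTT = 0.00857374 s.
Utilization = t_tx / cycle = 2.31214e-06/0.00857374 = 0.0270 %.

0.0270 %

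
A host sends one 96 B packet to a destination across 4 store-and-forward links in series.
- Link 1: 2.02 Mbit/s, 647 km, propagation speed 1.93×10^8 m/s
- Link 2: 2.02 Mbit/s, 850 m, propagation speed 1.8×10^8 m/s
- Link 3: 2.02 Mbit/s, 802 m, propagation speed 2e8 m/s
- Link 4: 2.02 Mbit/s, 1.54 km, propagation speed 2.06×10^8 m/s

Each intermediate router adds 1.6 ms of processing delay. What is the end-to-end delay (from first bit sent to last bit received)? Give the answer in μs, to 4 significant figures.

9689 μs

L = 96 × 8 = 768 bits.
Transmission delay per hop = L/R = 768/2020000 = 380.198 μs; 4 hops → 1520.79 μs.
Propagation delays (d/s per hop): 3352.33, 4.72222, 4.01, 7.47573 μs; sum = 3368.54 μs.
Processing at 3 router(s): 3 × 1.6 ms = 4800 μs.
End-to-end = 9689 μs.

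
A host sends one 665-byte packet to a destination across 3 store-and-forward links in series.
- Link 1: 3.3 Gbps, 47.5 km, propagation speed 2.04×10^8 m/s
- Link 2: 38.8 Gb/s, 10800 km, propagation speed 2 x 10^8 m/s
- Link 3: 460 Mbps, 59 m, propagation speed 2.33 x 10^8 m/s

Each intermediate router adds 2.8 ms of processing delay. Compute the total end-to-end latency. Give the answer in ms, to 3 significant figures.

L = 665 × 8 = 5320 bits.
Transmission delays (L/R per hop): 0.00161212, 0.000137113, 0.0115652 ms; sum = 0.0133145 ms.
Propagation delays (d/s per hop): 0.232843, 54, 0.000253219 ms; sum = 54.2331 ms.
Processing at 2 router(s): 2 × 2.8 ms = 5.6 ms.
End-to-end = 59.8 ms.

59.8 ms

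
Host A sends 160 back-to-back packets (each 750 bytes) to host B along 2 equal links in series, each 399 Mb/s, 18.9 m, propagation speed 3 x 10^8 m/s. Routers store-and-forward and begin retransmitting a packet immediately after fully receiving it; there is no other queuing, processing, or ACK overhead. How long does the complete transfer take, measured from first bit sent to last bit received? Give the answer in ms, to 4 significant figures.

Per-hop transmission t_tx = L/R = 6000/399000000 = 0.0150376 ms.
Per-hop propagation t_prop = 18.9/300000000 = 6.3e-05 ms.
Pipeline fill: first packet needs 2·t_tx to clear all hops; remaining 159 packets each add one t_tx.
Total = (2+160-1)·t_tx + 2·t_prop = 161·0.0150376 + 2·6.3e-05 = 2.421 ms.

2.421 ms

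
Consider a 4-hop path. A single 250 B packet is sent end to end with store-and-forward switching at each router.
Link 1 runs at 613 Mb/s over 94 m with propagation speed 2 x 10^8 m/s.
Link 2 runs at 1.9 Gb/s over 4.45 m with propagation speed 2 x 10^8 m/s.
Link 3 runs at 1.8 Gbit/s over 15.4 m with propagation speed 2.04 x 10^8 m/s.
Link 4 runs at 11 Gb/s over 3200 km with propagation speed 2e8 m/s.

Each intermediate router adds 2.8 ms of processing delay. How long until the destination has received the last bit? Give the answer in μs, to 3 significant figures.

L = 250 × 8 = 2000 bits.
Transmission delays (L/R per hop): 3.26264, 1.05263, 1.11111, 0.181818 μs; sum = 5.6082 μs.
Propagation delays (d/s per hop): 0.47, 0.02225, 0.0754902, 16000 μs; sum = 16000.6 μs.
Processing at 3 router(s): 3 × 2.8 ms = 8400 μs.
End-to-end = 24400 μs.

24400 μs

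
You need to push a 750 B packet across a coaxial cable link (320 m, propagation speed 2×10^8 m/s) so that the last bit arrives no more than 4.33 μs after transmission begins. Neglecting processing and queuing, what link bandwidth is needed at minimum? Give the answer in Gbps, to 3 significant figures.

L = 6000 bits.
Propagation delay = 320 / 200000000 = 1.6 μs.
Transmission budget = 4.33 − 1.6 = 2.73 μs.
R ≥ L / t_tx = 6000 bits / 2.73e-06 s = 2.20 Gbps.

2.20 Gbps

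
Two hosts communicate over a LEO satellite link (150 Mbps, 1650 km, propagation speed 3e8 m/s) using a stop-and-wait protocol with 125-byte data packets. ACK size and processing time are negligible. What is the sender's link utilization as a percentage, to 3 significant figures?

t_tx = L/R = 1000/150000000 = 6.66667e-06 s.
t_prop = 1650000/300000000 = 0.0055 s; RTT = 0.011 s.
Cycle = t_tx + RTT = 0.0110067 s.
Utilization = t_tx / cycle = 6.66667e-06/0.0110067 = 0.0606 %.

0.0606 %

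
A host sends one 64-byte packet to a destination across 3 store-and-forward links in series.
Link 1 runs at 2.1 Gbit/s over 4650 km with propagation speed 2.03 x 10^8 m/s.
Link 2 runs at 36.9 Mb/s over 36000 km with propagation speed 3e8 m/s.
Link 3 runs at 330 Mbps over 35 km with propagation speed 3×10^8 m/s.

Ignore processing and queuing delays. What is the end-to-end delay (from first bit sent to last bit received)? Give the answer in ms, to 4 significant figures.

143.0 ms

L = 64 × 8 = 512 bits.
Transmission delays (L/R per hop): 0.00024381, 0.0138753, 0.00155152 ms; sum = 0.0156707 ms.
Propagation delays (d/s per hop): 22.9064, 120, 0.116667 ms; sum = 143.023 ms.
End-to-end = 143.0 ms.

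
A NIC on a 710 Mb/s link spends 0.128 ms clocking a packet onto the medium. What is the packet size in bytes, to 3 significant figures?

L = R × t_tx = 710000000 b/s × 0.000128 s = 90880 bits.
In bytes: 90880 / 8 = 11400 bytes.

11400 bytes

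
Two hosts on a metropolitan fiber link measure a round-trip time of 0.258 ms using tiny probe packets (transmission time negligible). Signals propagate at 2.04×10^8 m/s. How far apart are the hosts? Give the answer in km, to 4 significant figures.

26.32 km

One-way propagation = RTT/2 = 0.129 ms.
d = s × t = 204000000 × 0.000129 = 26.32 km.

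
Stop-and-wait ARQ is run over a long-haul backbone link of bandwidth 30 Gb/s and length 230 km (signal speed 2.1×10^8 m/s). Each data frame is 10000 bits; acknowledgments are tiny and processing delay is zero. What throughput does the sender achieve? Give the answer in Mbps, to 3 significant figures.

4.56 Mbps

t_tx = L/R = 10000/30000000000 = 3.33333e-07 s.
t_prop = 230000/210000000 = 0.00109524 s; RTT = 0.00219048 s.
Cycle = t_tx + RTT = 0.00219081 s.
Throughput = L / cycle = 10000 / 0.00219081 = 4.56 Mbps.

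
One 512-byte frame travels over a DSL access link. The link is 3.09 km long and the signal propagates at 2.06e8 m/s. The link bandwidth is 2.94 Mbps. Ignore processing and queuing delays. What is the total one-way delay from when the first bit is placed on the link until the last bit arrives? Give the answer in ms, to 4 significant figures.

L = 512 × 8 = 4096 bits.
Transmission delay = L/R = 4096 / 2940000 = 1.3932 ms.
Propagation delay = d/s = 3090 m / 206000000 m/s = 0.015 ms.
Total = 1.408 ms.

1.408 ms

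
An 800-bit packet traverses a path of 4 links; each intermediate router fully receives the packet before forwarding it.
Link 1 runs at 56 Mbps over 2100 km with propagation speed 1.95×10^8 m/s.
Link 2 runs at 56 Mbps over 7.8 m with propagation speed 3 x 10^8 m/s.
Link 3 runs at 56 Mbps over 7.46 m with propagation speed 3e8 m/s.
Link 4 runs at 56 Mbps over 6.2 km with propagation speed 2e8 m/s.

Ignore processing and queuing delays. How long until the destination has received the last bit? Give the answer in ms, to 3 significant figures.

10.9 ms

Transmission delay per hop = L/R = 800/56000000 = 0.0142857 ms; 4 hops → 0.0571429 ms.
Propagation delays (d/s per hop): 10.7692, 2.6e-05, 2.48667e-05, 0.031 ms; sum = 10.8003 ms.
End-to-end = 10.9 ms.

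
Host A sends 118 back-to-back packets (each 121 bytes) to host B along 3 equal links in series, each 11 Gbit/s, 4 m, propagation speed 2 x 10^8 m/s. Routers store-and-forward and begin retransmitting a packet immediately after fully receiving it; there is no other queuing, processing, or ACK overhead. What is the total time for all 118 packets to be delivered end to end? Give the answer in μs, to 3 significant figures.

Per-hop transmission t_tx = L/R = 968/11000000000 = 0.088 μs.
Per-hop propagation t_prop = 4/200000000 = 0.02 μs.
Pipeline fill: first packet needs 3·t_tx to clear all hops; remaining 117 packets each add one t_tx.
Total = (3+118-1)·t_tx + 3·t_prop = 120·0.088 + 3·0.02 = 10.6 μs.

10.6 μs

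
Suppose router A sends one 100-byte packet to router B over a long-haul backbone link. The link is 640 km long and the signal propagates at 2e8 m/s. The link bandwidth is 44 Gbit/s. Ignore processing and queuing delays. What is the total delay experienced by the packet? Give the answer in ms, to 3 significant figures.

3.20 ms

L = 100 × 8 = 800 bits.
Transmission delay = L/R = 800 / 44000000000 = 1.81818e-05 ms.
Propagation delay = d/s = 640000 m / 200000000 m/s = 3.2 ms.
Total = 3.20 ms.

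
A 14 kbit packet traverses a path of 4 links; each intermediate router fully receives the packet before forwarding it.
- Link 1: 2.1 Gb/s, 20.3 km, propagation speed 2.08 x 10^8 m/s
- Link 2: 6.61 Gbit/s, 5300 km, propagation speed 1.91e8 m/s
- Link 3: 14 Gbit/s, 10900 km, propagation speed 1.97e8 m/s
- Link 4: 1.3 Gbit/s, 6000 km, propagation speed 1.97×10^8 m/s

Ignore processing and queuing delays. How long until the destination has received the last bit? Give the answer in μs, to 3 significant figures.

114000 μs

L = 14000 bits.
Transmission delays (L/R per hop): 6.66667, 2.118, 1, 10.7692 μs; sum = 20.5539 μs.
Propagation delays (d/s per hop): 97.5962, 27748.7, 55329.9, 30456.9 μs; sum = 113633 μs.
End-to-end = 114000 μs.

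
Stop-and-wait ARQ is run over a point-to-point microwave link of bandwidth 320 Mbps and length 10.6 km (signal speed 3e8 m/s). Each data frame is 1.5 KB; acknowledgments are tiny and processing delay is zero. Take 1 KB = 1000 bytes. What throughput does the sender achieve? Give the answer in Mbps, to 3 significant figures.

t_tx = L/R = 12000/320000000 = 3.75e-05 s.
t_prop = 10600/300000000 = 3.53333e-05 s; RTT = 7.06667e-05 s.
Cycle = t_tx + RTT = 0.000108167 s.
Throughput = L / cycle = 12000 / 0.000108167 = 111 Mbps.

111 Mbps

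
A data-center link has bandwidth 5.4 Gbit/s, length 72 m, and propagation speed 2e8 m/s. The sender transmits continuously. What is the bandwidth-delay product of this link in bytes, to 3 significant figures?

Propagation delay = 72 / 200000000 = 3.6e-07 s.
BDP = R × t_prop = 5400000000 × 3.6e-07 = 1944 bits.
In bytes: 1944/8 = 243 bytes.

243 bytes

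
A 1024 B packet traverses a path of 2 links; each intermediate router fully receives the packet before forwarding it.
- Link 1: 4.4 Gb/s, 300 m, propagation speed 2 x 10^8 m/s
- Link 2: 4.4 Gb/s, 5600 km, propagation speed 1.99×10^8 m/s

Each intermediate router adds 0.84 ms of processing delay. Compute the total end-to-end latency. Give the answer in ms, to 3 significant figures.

L = 1024 × 8 = 8192 bits.
Transmission delay per hop = L/R = 8192/4400000000 = 0.00186182 ms; 2 hops → 0.00372364 ms.
Propagation delays (d/s per hop): 0.0015, 28.1407 ms; sum = 28.1422 ms.
Processing at 1 router(s): 1 × 0.84 ms = 0.84 ms.
End-to-end = 29.0 ms.

29.0 ms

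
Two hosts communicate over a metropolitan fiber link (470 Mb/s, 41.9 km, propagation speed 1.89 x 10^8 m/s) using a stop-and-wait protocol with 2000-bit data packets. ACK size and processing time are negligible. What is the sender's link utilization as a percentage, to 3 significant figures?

0.951 %

t_tx = L/R = 2000/470000000 = 4.25532e-06 s.
t_prop = 41900/189000000 = 0.000221693 s; RTT = 0.000443386 s.
Cycle = t_tx + RTT = 0.000447642 s.
Utilization = t_tx / cycle = 4.25532e-06/0.000447642 = 0.951 %.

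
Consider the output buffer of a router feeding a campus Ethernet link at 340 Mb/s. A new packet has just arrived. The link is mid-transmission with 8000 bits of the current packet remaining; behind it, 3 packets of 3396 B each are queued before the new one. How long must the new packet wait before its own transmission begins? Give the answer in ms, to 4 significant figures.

Each queued packet: L/R = 27168/340000000 = 0.0799059 ms.
3 queued → 0.239718 ms.
Plus remaining 8000 bits of current packet: 0.0235294 ms.
Queuing delay = 0.2632 ms.

0.2632 ms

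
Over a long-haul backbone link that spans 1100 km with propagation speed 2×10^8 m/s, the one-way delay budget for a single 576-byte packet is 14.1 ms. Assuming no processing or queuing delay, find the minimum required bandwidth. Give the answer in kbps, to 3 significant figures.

536 kbps

L = 4608 bits.
Propagation delay = 1100000 / 200000000 = 5.5 ms.
Transmission budget = 14.1 − 5.5 = 8.6 ms.
R ≥ L / t_tx = 4608 bits / 0.0086 s = 536 kbps.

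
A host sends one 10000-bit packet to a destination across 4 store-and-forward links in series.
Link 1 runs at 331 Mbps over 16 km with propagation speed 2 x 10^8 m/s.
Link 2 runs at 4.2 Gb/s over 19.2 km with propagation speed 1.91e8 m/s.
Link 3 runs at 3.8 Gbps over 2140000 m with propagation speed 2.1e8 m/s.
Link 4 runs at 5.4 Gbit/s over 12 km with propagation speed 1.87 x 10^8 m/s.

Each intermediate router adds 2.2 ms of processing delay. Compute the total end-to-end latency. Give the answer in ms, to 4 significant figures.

17.07 ms

Transmission delays (L/R per hop): 0.0302115, 0.00238095, 0.00263158, 0.00185185 ms; sum = 0.0370759 ms.
Propagation delays (d/s per hop): 0.08, 0.100524, 10.1905, 0.0641711 ms; sum = 10.4352 ms.
Processing at 3 router(s): 3 × 2.2 ms = 6.6 ms.
End-to-end = 17.07 ms.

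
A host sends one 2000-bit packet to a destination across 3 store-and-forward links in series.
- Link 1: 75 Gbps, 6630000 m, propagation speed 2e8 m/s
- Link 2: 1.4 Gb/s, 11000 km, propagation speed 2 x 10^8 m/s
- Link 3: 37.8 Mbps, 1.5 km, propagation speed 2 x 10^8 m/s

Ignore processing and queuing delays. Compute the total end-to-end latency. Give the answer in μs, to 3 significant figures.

Transmission delays (L/R per hop): 0.0266667, 1.42857, 52.9101 μs; sum = 54.3653 μs.
Propagation delays (d/s per hop): 33150, 55000, 7.5 μs; sum = 88157.5 μs.
End-to-end = 88200 μs.

88200 μs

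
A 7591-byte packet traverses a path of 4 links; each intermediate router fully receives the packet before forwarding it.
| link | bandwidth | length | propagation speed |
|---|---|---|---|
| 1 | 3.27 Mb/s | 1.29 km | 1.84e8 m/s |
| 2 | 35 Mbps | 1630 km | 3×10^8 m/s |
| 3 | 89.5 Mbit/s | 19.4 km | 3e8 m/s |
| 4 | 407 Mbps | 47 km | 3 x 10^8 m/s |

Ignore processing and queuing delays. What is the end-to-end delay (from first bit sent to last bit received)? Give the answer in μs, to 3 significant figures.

L = 7591 × 8 = 60728 bits.
Transmission delays (L/R per hop): 18571.3, 1735.09, 678.525, 149.209 μs; sum = 21134.1 μs.
Propagation delays (d/s per hop): 7.01087, 5433.33, 64.6667, 156.667 μs; sum = 5661.68 μs.
End-to-end = 26800 μs.

26800 μs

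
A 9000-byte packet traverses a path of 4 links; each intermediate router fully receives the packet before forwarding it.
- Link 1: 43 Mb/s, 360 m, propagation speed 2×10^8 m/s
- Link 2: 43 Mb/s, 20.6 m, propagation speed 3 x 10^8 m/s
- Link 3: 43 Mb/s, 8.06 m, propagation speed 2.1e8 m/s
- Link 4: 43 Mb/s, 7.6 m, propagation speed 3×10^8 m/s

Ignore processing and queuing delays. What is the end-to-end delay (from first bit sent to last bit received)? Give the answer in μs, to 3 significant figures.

6700 μs

L = 9000 × 8 = 72000 bits.
Transmission delay per hop = L/R = 72000/43000000 = 1674.42 μs; 4 hops → 6697.67 μs.
Propagation delays (d/s per hop): 1.8, 0.0686667, 0.038381, 0.0253333 μs; sum = 1.93238 μs.
End-to-end = 6700 μs.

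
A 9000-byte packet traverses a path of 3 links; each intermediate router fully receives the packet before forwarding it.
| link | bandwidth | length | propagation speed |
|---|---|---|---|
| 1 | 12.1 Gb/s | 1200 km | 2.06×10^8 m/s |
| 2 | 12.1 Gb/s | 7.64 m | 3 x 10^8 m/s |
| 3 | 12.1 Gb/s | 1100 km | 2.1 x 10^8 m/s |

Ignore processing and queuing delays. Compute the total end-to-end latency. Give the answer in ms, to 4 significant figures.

L = 9000 × 8 = 72000 bits.
Transmission delay per hop = L/R = 72000/12100000000 = 0.00595041 ms; 3 hops → 0.0178512 ms.
Propagation delays (d/s per hop): 5.82524, 2.54667e-05, 5.2381 ms; sum = 11.0634 ms.
End-to-end = 11.08 ms.

11.08 ms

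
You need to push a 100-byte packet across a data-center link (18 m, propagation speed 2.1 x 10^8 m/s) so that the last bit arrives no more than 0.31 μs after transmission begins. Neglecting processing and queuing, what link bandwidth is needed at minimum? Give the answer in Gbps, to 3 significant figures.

L = 800 bits.
Propagation delay = 18 / 210000000 = 0.0857143 μs.
Transmission budget = 0.31 − 0.0857143 = 0.224286 μs.
R ≥ L / t_tx = 800 bits / 2.24286e-07 s = 3.57 Gbps.

3.57 Gbps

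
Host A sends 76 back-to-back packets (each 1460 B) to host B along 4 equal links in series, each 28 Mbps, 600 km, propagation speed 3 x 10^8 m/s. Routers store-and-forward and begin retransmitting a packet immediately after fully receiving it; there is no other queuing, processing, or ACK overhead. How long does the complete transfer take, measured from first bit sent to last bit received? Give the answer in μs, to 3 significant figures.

Per-hop transmission t_tx = L/R = 11680/28000000 = 417.143 μs.
Per-hop propagation t_prop = 600000/300000000 = 2000 μs.
Pipeline fill: first packet needs 4·t_tx to clear all hops; remaining 75 packets each add one t_tx.
Total = (4+76-1)·t_tx + 4·t_prop = 79·417.143 + 4·2000 = 41000 μs.

41000 μs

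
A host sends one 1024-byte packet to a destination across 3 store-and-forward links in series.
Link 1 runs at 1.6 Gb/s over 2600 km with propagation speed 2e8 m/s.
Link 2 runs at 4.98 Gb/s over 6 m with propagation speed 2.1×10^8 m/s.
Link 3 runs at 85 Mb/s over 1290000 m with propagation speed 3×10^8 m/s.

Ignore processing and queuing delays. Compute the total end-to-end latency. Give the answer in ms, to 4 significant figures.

L = 1024 × 8 = 8192 bits.
Transmission delays (L/R per hop): 0.00512, 0.00164498, 0.0963765 ms; sum = 0.103141 ms.
Propagation delays (d/s per hop): 13, 2.85714e-05, 4.3 ms; sum = 17.3 ms.
End-to-end = 17.40 ms.

17.40 ms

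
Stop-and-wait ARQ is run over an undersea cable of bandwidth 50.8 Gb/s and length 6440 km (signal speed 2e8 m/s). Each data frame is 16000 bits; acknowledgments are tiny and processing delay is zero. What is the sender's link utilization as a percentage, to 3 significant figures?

t_tx = L/R = 16000/50800000000 = 3.14961e-07 s.
t_prop = 6440000/200000000 = 0.0322 s; RTT = 0.0644 s.
Cycle = t_tx + RTT = 0.0644003 s.
Utilization = t_tx / cycle = 3.14961e-07/0.0644003 = 0.000489 %.

0.000489 %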